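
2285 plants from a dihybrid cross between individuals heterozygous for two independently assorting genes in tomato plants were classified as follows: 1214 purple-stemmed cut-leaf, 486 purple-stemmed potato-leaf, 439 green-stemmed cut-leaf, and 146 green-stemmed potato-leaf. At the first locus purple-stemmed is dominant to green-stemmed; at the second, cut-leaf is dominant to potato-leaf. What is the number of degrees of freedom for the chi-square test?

A dihybrid F₂ with independent assortment and complete dominance at both loci gives a 9:3:3:1 phenotypic ratio.
A goodness-of-fit test with 4 phenotype classes has df = 4 − 1 = 3.

3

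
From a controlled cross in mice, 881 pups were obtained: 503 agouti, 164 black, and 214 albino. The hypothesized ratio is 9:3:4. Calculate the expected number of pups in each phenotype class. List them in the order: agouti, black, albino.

495.5625, 165.1875, 220.25

The 9:3:4 ratio has 16 parts, so with N = 881 the expected counts are:
  agouti: 881 × 9/16 = 495.5625
  black: 881 × 3/16 = 165.1875
  albino: 881 × 4/16 = 220.25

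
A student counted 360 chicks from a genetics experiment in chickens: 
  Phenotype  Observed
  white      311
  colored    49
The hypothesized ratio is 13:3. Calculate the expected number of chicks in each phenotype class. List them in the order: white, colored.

Total ratio parts = 16. Expected numbers out of 360:
  white: 360 × 13/16 = 292.5
  colored: 360 × 3/16 = 67.5

292.5, 67.5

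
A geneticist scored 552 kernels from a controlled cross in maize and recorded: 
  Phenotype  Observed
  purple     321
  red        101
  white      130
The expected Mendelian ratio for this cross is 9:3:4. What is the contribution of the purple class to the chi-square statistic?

The 9:3:4 ratio has 16 parts, so with N = 552 the expected counts are:
  purple: 552 × 9/16 = 310.5
  red: 552 × 3/16 = 103.5
  white: 552 × 4/16 = 138
Contribution of purple: (321 − 310.5)² / 310.5 = 0.3551

0.355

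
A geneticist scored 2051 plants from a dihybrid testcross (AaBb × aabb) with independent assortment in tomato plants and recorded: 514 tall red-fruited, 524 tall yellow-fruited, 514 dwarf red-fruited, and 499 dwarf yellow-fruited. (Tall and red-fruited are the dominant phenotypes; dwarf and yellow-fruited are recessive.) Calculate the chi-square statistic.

0.622

A dihybrid testcross with independent assortment gives a 1:1:1:1 ratio.
Total ratio parts = 4. Expected numbers out of 2051:
  tall red-fruited: 2051 × 1/4 = 512.75
  tall yellow-fruited: 2051 × 1/4 = 512.75
  dwarf red-fruited: 2051 × 1/4 = 512.75
  dwarf yellow-fruited: 2051 × 1/4 = 512.75
χ² = Σ (O − E)² / E
  tall red-fruited: (514 − 512.75)² / 512.75 = 0.0030
  tall yellow-fruited: (524 − 512.75)² / 512.75 = 0.2468
  dwarf red-fruited: (514 − 512.75)² / 512.75 = 0.0030
  dwarf yellow-fruited: (499 − 512.75)² / 512.75 = 0.3687
χ² = 0.0030 + 0.2468 + 0.0030 + 0.3687 = 0.6215 ≈ 0.622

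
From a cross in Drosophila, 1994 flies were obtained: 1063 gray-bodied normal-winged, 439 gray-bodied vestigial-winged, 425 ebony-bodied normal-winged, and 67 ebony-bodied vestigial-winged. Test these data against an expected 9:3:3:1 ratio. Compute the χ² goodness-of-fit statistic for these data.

The 9:3:3:1 ratio has 16 parts, so with N = 1994 the expected counts are:
  gray-bodied normal-winged: 1994 × 9/16 = 1121.625
  gray-bodied vestigial-winged: 1994 × 3/16 = 373.875
  ebony-bodied normal-winged: 1994 × 3/16 = 373.875
  ebony-bodied vestigial-winged: 1994 × 1/16 = 124.625
χ² = Σ (O − E)² / E
  gray-bodied normal-winged: (1063 − 1121.625)² / 1121.625 = 3.0642
  gray-bodied vestigial-winged: (439 − 373.875)² / 373.875 = 11.3441
  ebony-bodied normal-winged: (425 − 373.875)² / 373.875 = 6.9910
  ebony-bodied vestigial-winged: (67 − 124.625)² / 124.625 = 26.6451
χ² = 3.0642 + 11.3441 + 6.9910 + 26.6451 = 48.0444 ≈ 48.044

48.044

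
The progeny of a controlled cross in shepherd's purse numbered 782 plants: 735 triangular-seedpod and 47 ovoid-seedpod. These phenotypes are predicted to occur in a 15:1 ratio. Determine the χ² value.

0.077

The 15:1 ratio has 16 parts, so with N = 782 the expected counts are:
  triangular-seedpod: 782 × 15/16 = 733.125
  ovoid-seedpod: 782 × 1/16 = 48.875
χ² = Σ (O − E)² / E
  triangular-seedpod: (735 − 733.125)² / 733.125 = 0.0048
  ovoid-seedpod: (47 − 48.875)² / 48.875 = 0.0719
χ² = 0.0048 + 0.0719 = 0.0767 ≈ 0.077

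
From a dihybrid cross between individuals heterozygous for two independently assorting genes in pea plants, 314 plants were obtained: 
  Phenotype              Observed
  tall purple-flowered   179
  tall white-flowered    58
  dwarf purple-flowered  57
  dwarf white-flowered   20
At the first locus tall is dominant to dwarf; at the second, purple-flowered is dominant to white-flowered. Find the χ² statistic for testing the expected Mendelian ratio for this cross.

0.112

A dihybrid F₂ with independent assortment and complete dominance at both loci gives a 9:3:3:1 phenotypic ratio.
Under the 9:3:3:1 hypothesis (Σ ratio = 16, N = 314):
  tall purple-flowered: 314 × 9/16 = 176.625
  tall white-flowered: 314 × 3/16 = 58.875
  dwarf purple-flowered: 314 × 3/16 = 58.875
  dwarf white-flowered: 314 × 1/16 = 19.625
χ² = Σ (O − E)² / E
  tall purple-flowered: (179 − 176.625)² / 176.625 = 0.0319
  tall white-flowered: (58 − 58.875)² / 58.875 = 0.0130
  dwarf purple-flowered: (57 − 58.875)² / 58.875 = 0.0597
  dwarf white-flowered: (20 − 19.625)² / 19.625 = 0.0072
χ² = 0.0319 + 0.0130 + 0.0597 + 0.0072 = 0.1118 ≈ 0.112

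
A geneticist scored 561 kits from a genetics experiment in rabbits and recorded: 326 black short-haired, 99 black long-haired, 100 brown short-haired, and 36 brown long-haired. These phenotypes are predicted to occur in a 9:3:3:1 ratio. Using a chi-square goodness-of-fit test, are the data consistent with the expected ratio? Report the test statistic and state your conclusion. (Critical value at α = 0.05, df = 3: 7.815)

0.990; consistent

Under the 9:3:3:1 hypothesis (Σ ratio = 16, N = 561):
  black short-haired: 561 × 9/16 = 315.5625
  black long-haired: 561 × 3/16 = 105.1875
  brown short-haired: 561 × 3/16 = 105.1875
  brown long-haired: 561 × 1/16 = 35.0625
χ² = Σ (O − E)² / E
  black short-haired: (326 − 315.5625)² / 315.5625 = 0.3452
  black long-haired: (99 − 105.1875)² / 105.1875 = 0.3640
  brown short-haired: (100 − 105.1875)² / 105.1875 = 0.2558
  brown long-haired: (36 − 35.0625)² / 35.0625 = 0.0251
χ² = 0.3452 + 0.3640 + 0.2558 + 0.0251 = 0.9901 ≈ 0.990
Degrees of freedom = 4 − 1 = 3; critical value at α = 0.05 is 7.815.
Since 0.990 < 7.815, we fail to reject the null hypothesis — the data are consistent with the 9:3:3:1 ratio.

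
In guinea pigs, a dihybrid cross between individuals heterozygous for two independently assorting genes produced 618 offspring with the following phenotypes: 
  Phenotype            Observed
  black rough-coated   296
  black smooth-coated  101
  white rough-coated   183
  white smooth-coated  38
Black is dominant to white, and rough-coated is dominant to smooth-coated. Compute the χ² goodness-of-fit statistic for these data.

A dihybrid F₂ with independent assortment and complete dominance at both loci gives a 9:3:3:1 phenotypic ratio.
Under the 9:3:3:1 hypothesis (Σ ratio = 16, N = 618):
  black rough-coated: 618 × 9/16 = 347.625
  black smooth-coated: 618 × 3/16 = 115.875
  white rough-coated: 618 × 3/16 = 115.875
  white smooth-coated: 618 × 1/16 = 38.625
χ² = Σ (O − E)² / E
  black rough-coated: (296 − 347.625)² / 347.625 = 7.6667
  black smooth-coated: (101 − 115.875)² / 115.875 = 1.9095
  white rough-coated: (183 − 115.875)² / 115.875 = 38.8847
  white smooth-coated: (38 − 38.625)² / 38.625 = 0.0101
χ² = 7.6667 + 1.9095 + 38.8847 + 0.0101 = 48.471

48.471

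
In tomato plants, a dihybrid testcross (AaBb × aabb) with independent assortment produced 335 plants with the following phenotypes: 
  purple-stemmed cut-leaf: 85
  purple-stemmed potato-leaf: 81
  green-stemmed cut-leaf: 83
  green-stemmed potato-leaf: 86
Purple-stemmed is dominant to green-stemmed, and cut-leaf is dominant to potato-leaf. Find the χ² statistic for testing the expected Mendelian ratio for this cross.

0.176

A dihybrid testcross with independent assortment gives a 1:1:1:1 ratio.
Expected counts for N = 335 under a 1:1:1:1 ratio (total parts = 4):
  purple-stemmed cut-leaf: 335 × 1/4 = 83.75
  purple-stemmed potato-leaf: 335 × 1/4 = 83.75
  green-stemmed cut-leaf: 335 × 1/4 = 83.75
  green-stemmed potato-leaf: 335 × 1/4 = 83.75
χ² = Σ (O − E)² / E
  purple-stemmed cut-leaf: (85 − 83.75)² / 83.75 = 0.0187
  purple-stemmed potato-leaf: (81 − 83.75)² / 83.75 = 0.0903
  green-stemmed cut-leaf: (83 − 83.75)² / 83.75 = 0.0067
  green-stemmed potato-leaf: (86 − 83.75)² / 83.75 = 0.0604
χ² = 0.0187 + 0.0903 + 0.0067 + 0.0604 = 0.1761 ≈ 0.176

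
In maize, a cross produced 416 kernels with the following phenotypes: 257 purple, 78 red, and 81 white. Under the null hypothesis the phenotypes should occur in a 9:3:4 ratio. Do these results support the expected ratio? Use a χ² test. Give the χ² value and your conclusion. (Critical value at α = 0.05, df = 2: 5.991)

Expected counts for N = 416 under a 9:3:4 ratio (total parts = 16):
  purple: 416 × 9/16 = 234
  red: 416 × 3/16 = 78
  white: 416 × 4/16 = 104
χ² = Σ (O − E)² / E
  purple: (257 − 234)² / 234 = 2.2607
  red: (78 − 78)² / 78 = 0.0000
  white: (81 − 104)² / 104 = 5.0865
χ² = 2.2607 + 0.0000 + 5.0865 = 7.3472 ≈ 7.347
Degrees of freedom = 3 − 1 = 2; critical value at α = 0.05 is 5.991.
Since 7.347 > 5.991, we reject the null hypothesis — the data do not fit the 9:3:4 ratio.

7.347; not consistent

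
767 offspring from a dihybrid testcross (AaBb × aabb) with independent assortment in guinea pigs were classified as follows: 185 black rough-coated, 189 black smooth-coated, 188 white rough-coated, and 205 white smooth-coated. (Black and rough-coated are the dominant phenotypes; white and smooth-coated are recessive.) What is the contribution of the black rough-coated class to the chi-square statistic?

0.238

A dihybrid testcross with independent assortment gives a 1:1:1:1 ratio.
Total ratio parts = 4. Expected numbers out of 767:
  black rough-coated: 767 × 1/4 = 191.75
  black smooth-coated: 767 × 1/4 = 191.75
  white rough-coated: 767 × 1/4 = 191.75
  white smooth-coated: 767 × 1/4 = 191.75
Contribution of black rough-coated: (185 − 191.75)² / 191.75 = 0.2376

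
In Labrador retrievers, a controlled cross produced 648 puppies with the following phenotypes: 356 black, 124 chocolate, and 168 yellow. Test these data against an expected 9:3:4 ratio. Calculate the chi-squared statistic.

0.472

Expected counts for N = 648 under a 9:3:4 ratio (total parts = 16):
  black: 648 × 9/16 = 364.5
  chocolate: 648 × 3/16 = 121.5
  yellow: 648 × 4/16 = 162
χ² = Σ (O − E)² / E
  black: (356 − 364.5)² / 364.5 = 0.1982
  chocolate: (124 − 121.5)² / 121.5 = 0.0514
  yellow: (168 − 162)² / 162 = 0.2222
χ² = 0.1982 + 0.0514 + 0.2222 = 0.4718 ≈ 0.472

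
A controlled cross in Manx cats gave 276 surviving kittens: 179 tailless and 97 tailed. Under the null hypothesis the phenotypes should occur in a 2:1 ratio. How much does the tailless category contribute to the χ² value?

The 2:1 ratio has 3 parts, so with N = 276 the expected counts are:
  tailless: 276 × 2/3 = 184
  tailed: 276 × 1/3 = 92
Contribution of tailless: (179 − 184)² / 184 = 0.1359

0.136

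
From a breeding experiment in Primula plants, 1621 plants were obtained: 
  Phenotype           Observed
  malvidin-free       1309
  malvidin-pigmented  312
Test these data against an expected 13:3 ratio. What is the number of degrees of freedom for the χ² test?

A goodness-of-fit test with 2 phenotype classes has df = 2 − 1 = 1.

1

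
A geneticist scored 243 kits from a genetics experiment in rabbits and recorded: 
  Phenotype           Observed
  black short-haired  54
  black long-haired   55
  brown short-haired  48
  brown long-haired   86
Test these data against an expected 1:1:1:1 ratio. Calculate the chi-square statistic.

14.465

Expected counts for N = 243 under a 1:1:1:1 ratio (total parts = 4):
  black short-haired: 243 × 1/4 = 60.75
  black long-haired: 243 × 1/4 = 60.75
  brown short-haired: 243 × 1/4 = 60.75
  brown long-haired: 243 × 1/4 = 60.75
χ² = Σ (O − E)² / E
  black short-haired: (54 − 60.75)² / 60.75 = 0.7500
  black long-haired: (55 − 60.75)² / 60.75 = 0.5442
  brown short-haired: (48 − 60.75)² / 60.75 = 2.6759
  brown long-haired: (86 − 60.75)² / 60.75 = 10.4949
χ² = 0.7500 + 0.5442 + 2.6759 + 10.4949 = 14.465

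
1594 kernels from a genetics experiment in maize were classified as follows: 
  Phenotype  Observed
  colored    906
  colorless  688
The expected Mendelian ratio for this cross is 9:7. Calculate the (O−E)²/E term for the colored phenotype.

0.098

Total ratio parts = 16. Expected numbers out of 1594:
  colored: 1594 × 9/16 = 896.625
  colorless: 1594 × 7/16 = 697.375
Contribution of colored: (906 − 896.625)² / 896.625 = 0.0980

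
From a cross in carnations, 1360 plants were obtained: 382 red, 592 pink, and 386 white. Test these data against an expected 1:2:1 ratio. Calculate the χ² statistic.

22.800

Expected counts for N = 1360 under a 1:2:1 ratio (total parts = 4):
  red: 1360 × 1/4 = 340
  pink: 1360 × 2/4 = 680
  white: 1360 × 1/4 = 340
χ² = Σ (O − E)² / E
  red: (382 − 340)² / 340 = 5.1882
  pink: (592 − 680)² / 680 = 11.3882
  white: (386 − 340)² / 340 = 6.2235
χ² = 5.1882 + 11.3882 + 6.2235 = 22.7999 ≈ 22.800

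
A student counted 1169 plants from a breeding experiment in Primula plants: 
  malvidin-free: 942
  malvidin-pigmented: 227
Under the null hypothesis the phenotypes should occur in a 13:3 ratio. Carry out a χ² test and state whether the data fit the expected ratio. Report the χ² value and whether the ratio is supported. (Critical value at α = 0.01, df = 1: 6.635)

The 13:3 ratio has 16 parts, so with N = 1169 the expected counts are:
  malvidin-free: 1169 × 13/16 = 949.8125
  malvidin-pigmented: 1169 × 3/16 = 219.1875
χ² = Σ (O − E)² / E
  malvidin-free: (942 − 949.8125)² / 949.8125 = 0.0643
  malvidin-pigmented: (227 − 219.1875)² / 219.1875 = 0.2785
χ² = 0.0643 + 0.2785 = 0.3428 ≈ 0.343
Degrees of freedom = 2 − 1 = 1; critical value at α = 0.01 is 6.635.
Since 0.343 < 6.635, we fail to reject the null hypothesis — the data are consistent with the 13:3 ratio.

0.343; consistent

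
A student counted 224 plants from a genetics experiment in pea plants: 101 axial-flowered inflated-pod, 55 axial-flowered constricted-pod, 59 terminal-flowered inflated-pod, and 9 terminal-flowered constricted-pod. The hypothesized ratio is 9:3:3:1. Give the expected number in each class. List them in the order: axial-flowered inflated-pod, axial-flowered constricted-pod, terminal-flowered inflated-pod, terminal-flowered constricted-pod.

126, 42, 42, 14

The 9:3:3:1 ratio has 16 parts, so with N = 224 the expected counts are:
  axial-flowered inflated-pod: 224 × 9/16 = 126
  axial-flowered constricted-pod: 224 × 3/16 = 42
  terminal-flowered inflated-pod: 224 × 3/16 = 42
  terminal-flowered constricted-pod: 224 × 1/16 = 14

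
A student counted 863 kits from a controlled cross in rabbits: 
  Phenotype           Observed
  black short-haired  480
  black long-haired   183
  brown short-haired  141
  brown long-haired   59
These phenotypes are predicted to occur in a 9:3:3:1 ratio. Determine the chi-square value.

Total ratio parts = 16. Expected numbers out of 863:
  black short-haired: 863 × 9/16 = 485.4375
  black long-haired: 863 × 3/16 = 161.8125
  brown short-haired: 863 × 3/16 = 161.8125
  brown long-haired: 863 × 1/16 = 53.9375
χ² = Σ (O − E)² / E
  black short-haired: (480 − 485.4375)² / 485.4375 = 0.0609
  black long-haired: (183 − 161.8125)² / 161.8125 = 2.7743
  brown short-haired: (141 − 161.8125)² / 161.8125 = 2.6769
  brown long-haired: (59 − 53.9375)² / 53.9375 = 0.4752
χ² = 0.0609 + 2.7743 + 2.6769 + 0.4752 = 5.9873 ≈ 5.987

5.987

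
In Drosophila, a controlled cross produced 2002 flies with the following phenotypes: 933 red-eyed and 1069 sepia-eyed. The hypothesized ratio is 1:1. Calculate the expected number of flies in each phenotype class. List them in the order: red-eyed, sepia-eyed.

Under the 1:1 hypothesis (Σ ratio = 2, N = 2002):
  red-eyed: 2002 × 1/2 = 1001
  sepia-eyed: 2002 × 1/2 = 1001

1001, 1001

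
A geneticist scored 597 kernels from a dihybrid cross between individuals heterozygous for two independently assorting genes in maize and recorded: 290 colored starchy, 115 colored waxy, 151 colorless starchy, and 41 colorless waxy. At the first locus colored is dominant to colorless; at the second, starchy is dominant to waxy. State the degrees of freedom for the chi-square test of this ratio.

3

A dihybrid F₂ with independent assortment and complete dominance at both loci gives a 9:3:3:1 phenotypic ratio.
A goodness-of-fit test with 4 phenotype classes has df = 4 − 1 = 3.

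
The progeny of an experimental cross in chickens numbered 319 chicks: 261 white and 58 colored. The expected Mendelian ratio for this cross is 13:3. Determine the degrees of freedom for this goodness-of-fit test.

1

A goodness-of-fit test with 2 phenotype classes has df = 2 − 1 = 1.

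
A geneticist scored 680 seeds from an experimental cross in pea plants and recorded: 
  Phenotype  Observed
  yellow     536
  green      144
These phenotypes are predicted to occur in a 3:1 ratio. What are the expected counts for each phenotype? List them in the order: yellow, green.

510, 170

Under the 3:1 hypothesis (Σ ratio = 4, N = 680):
  yellow: 680 × 3/4 = 510
  green: 680 × 1/4 = 170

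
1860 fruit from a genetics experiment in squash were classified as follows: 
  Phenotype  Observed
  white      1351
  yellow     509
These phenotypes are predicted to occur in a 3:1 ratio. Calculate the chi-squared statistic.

5.551

Expected counts for N = 1860 under a 3:1 ratio (total parts = 4):
  white: 1860 × 3/4 = 1395
  yellow: 1860 × 1/4 = 465
χ² = Σ (O − E)² / E
  white: (1351 − 1395)² / 1395 = 1.3878
  yellow: (509 − 465)² / 465 = 4.1634
χ² = 1.3878 + 4.1634 = 5.5512 ≈ 5.551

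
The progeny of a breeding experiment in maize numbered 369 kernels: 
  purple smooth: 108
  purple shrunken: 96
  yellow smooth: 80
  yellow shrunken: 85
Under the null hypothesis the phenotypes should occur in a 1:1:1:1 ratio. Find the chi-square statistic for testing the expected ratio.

5.038

The 1:1:1:1 ratio has 4 parts, so with N = 369 the expected counts are:
  purple smooth: 369 × 1/4 = 92.25
  purple shrunken: 369 × 1/4 = 92.25
  yellow smooth: 369 × 1/4 = 92.25
  yellow shrunken: 369 × 1/4 = 92.25
χ² = Σ (O − E)² / E
  purple smooth: (108 − 92.25)² / 92.25 = 2.6890
  purple shrunken: (96 − 92.25)² / 92.25 = 0.1524
  yellow smooth: (80 − 92.25)² / 92.25 = 1.6267
  yellow shrunken: (85 − 92.25)² / 92.25 = 0.5698
χ² = 2.6890 + 0.1524 + 1.6267 + 0.5698 = 5.0379 ≈ 5.038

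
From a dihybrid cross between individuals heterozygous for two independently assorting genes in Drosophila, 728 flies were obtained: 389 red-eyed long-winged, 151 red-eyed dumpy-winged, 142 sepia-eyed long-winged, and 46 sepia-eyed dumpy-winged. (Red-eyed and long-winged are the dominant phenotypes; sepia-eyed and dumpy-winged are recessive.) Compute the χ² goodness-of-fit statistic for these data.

2.794

A dihybrid F₂ with independent assortment and complete dominance at both loci gives a 9:3:3:1 phenotypic ratio.
The 9:3:3:1 ratio has 16 parts, so with N = 728 the expected counts are:
  red-eyed long-winged: 728 × 9/16 = 409.5
  red-eyed dumpy-winged: 728 × 3/16 = 136.5
  sepia-eyed long-winged: 728 × 3/16 = 136.5
  sepia-eyed dumpy-winged: 728 × 1/16 = 45.5
χ² = Σ (O − E)² / E
  red-eyed long-winged: (389 − 409.5)² / 409.5 = 1.0263
  red-eyed dumpy-winged: (151 − 136.5)² / 136.5 = 1.5403
  sepia-eyed long-winged: (142 − 136.5)² / 136.5 = 0.2216
  sepia-eyed dumpy-winged: (46 − 45.5)² / 45.5 = 0.0055
χ² = 1.0263 + 1.5403 + 0.2216 + 0.0055 = 2.7937 ≈ 2.794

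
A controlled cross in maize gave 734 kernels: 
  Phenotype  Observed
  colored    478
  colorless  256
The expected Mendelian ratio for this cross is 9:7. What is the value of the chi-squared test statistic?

Expected counts for N = 734 under a 9:7 ratio (total parts = 16):
  colored: 734 × 9/16 = 412.875
  colorless: 734 × 7/16 = 321.125
χ² = Σ (O − E)² / E
  colored: (478 − 412.875)² / 412.875 = 10.2725
  colorless: (256 − 321.125)² / 321.125 = 13.2075
χ² = 10.2725 + 13.2075 = 23.480

23.480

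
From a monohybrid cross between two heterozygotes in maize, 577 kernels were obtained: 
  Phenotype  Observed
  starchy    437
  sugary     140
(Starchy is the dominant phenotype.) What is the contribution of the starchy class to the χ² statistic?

For a monohybrid cross between heterozygotes with complete dominance, the expected phenotypic ratio is 3:1.
Total ratio parts = 4. Expected numbers out of 577:
  starchy: 577 × 3/4 = 432.75
  sugary: 577 × 1/4 = 144.25
Contribution of starchy: (437 − 432.75)² / 432.75 = 0.0417

0.042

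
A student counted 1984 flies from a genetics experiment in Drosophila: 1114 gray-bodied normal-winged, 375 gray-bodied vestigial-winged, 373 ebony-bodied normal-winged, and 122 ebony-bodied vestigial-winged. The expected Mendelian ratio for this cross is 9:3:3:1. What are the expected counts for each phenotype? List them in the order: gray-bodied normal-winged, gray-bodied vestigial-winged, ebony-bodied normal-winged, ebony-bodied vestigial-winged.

1116, 372, 372, 124

Expected counts for N = 1984 under a 9:3:3:1 ratio (total parts = 16):
  gray-bodied normal-winged: 1984 × 9/16 = 1116
  gray-bodied vestigial-winged: 1984 × 3/16 = 372
  ebony-bodied normal-winged: 1984 × 3/16 = 372
  ebony-bodied vestigial-winged: 1984 × 1/16 = 124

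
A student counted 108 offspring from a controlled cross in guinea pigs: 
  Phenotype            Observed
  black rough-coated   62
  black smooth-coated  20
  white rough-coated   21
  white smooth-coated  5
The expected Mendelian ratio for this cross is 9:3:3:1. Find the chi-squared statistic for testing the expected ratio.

0.510

The 9:3:3:1 ratio has 16 parts, so with N = 108 the expected counts are:
  black rough-coated: 108 × 9/16 = 60.75
  black smooth-coated: 108 × 3/16 = 20.25
  white rough-coated: 108 × 3/16 = 20.25
  white smooth-coated: 108 × 1/16 = 6.75
χ² = Σ (O − E)² / E
  black rough-coated: (62 − 60.75)² / 60.75 = 0.0257
  black smooth-coated: (20 − 20.25)² / 20.25 = 0.0031
  white rough-coated: (21 − 20.25)² / 20.25 = 0.0278
  white smooth-coated: (5 − 6.75)² / 6.75 = 0.4537
χ² = 0.0257 + 0.0031 + 0.0278 + 0.4537 = 0.5103 ≈ 0.510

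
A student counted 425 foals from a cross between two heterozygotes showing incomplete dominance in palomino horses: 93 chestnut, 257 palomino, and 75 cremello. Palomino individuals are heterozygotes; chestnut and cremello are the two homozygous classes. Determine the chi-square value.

With incomplete dominance, a heterozygote × heterozygote cross gives a 1:2:1 phenotypic ratio.
Total ratio parts = 4. Expected numbers out of 425:
  chestnut: 425 × 1/4 = 106.25
  palomino: 425 × 2/4 = 212.5
  cremello: 425 × 1/4 = 106.25
χ² = Σ (O − E)² / E
  chestnut: (93 − 106.25)² / 106.25 = 1.6524
  palomino: (257 − 212.5)² / 212.5 = 9.3188
  cremello: (75 − 106.25)² / 106.25 = 9.1912
χ² = 1.6524 + 9.3188 + 9.1912 = 20.1624 ≈ 20.162

20.162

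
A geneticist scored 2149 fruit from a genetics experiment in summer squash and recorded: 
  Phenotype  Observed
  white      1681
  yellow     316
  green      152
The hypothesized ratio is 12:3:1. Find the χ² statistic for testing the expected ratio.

24.062

The 12:3:1 ratio has 16 parts, so with N = 2149 the expected counts are:
  white: 2149 × 12/16 = 1611.75
  yellow: 2149 × 3/16 = 402.9375
  green: 2149 × 1/16 = 134.3125
χ² = Σ (O − E)² / E
  white: (1681 − 1611.75)² / 1611.75 = 2.9754
  yellow: (316 − 402.9375)² / 402.9375 = 18.7576
  green: (152 − 134.3125)² / 134.3125 = 2.3293
χ² = 2.9754 + 18.7576 + 2.3293 = 24.0623 ≈ 24.062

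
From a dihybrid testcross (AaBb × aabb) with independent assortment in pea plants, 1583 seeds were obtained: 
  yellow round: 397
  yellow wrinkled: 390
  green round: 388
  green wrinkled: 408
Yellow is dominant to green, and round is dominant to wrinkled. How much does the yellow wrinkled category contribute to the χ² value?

0.084

A dihybrid testcross with independent assortment gives a 1:1:1:1 ratio.
Total ratio parts = 4. Expected numbers out of 1583:
  yellow round: 1583 × 1/4 = 395.75
  yellow wrinkled: 1583 × 1/4 = 395.75
  green round: 1583 × 1/4 = 395.75
  green wrinkled: 1583 × 1/4 = 395.75
Contribution of yellow wrinkled: (390 − 395.75)² / 395.75 = 0.0835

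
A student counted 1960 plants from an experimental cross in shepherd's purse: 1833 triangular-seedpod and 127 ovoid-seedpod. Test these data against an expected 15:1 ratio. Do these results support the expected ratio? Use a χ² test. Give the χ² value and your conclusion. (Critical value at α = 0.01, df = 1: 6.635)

Total ratio parts = 16. Expected numbers out of 1960:
  triangular-seedpod: 1960 × 15/16 = 1837.5
  ovoid-seedpod: 1960 × 1/16 = 122.5
χ² = Σ (O − E)² / E
  triangular-seedpod: (1833 − 1837.5)² / 1837.5 = 0.0110
  ovoid-seedpod: (127 − 122.5)² / 122.5 = 0.1653
χ² = 0.0110 + 0.1653 = 0.1763 ≈ 0.176
Degrees of freedom = 2 − 1 = 1; critical value at α = 0.01 is 6.635.
Since 0.176 < 6.635, we fail to reject the null hypothesis — the data are consistent with the 15:1 ratio.

0.176; consistent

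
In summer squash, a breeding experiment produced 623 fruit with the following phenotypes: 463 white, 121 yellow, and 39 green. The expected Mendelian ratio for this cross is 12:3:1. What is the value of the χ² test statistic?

0.189

Total ratio parts = 16. Expected numbers out of 623:
  white: 623 × 12/16 = 467.25
  yellow: 623 × 3/16 = 116.8125
  green: 623 × 1/16 = 38.9375
χ² = Σ (O − E)² / E
  white: (463 − 467.25)² / 467.25 = 0.0387
  yellow: (121 − 116.8125)² / 116.8125 = 0.1501
  green: (39 − 38.9375)² / 38.9375 = 0.0001
χ² = 0.0387 + 0.1501 + 0.0001 = 0.1889 ≈ 0.189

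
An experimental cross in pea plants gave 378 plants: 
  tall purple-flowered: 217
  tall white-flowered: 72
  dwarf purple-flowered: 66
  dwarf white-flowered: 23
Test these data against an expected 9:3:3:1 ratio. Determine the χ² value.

0.460

Total ratio parts = 16. Expected numbers out of 378:
  tall purple-flowered: 378 × 9/16 = 212.625
  tall white-flowered: 378 × 3/16 = 70.875
  dwarf purple-flowered: 378 × 3/16 = 70.875
  dwarf white-flowered: 378 × 1/16 = 23.625
χ² = Σ (O − E)² / E
  tall purple-flowered: (217 − 212.625)² / 212.625 = 0.0900
  tall white-flowered: (72 − 70.875)² / 70.875 = 0.0179
  dwarf purple-flowered: (66 − 70.875)² / 70.875 = 0.3353
  dwarf white-flowered: (23 − 23.625)² / 23.625 = 0.0165
χ² = 0.0900 + 0.0179 + 0.3353 + 0.0165 = 0.4597 ≈ 0.460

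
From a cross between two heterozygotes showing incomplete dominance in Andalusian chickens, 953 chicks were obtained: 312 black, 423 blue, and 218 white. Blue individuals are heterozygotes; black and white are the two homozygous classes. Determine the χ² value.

30.557

With incomplete dominance, a heterozygote × heterozygote cross gives a 1:2:1 phenotypic ratio.
Under the 1:2:1 hypothesis (Σ ratio = 4, N = 953):
  black: 953 × 1/4 = 238.25
  blue: 953 × 2/4 = 476.5
  white: 953 × 1/4 = 238.25
χ² = Σ (O − E)² / E
  black: (312 − 238.25)² / 238.25 = 22.8292
  blue: (423 − 476.5)² / 476.5 = 6.0068
  white: (218 − 238.25)² / 238.25 = 1.7211
χ² = 22.8292 + 6.0068 + 1.7211 = 30.5571 ≈ 30.557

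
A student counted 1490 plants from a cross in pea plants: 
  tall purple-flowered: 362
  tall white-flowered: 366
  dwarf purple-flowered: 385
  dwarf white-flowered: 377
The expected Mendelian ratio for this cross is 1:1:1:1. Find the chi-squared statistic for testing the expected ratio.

0.883

The 1:1:1:1 ratio has 4 parts, so with N = 1490 the expected counts are:
  tall purple-flowered: 1490 × 1/4 = 372.5
  tall white-flowered: 1490 × 1/4 = 372.5
  dwarf purple-flowered: 1490 × 1/4 = 372.5
  dwarf white-flowered: 1490 × 1/4 = 372.5
χ² = Σ (O − E)² / E
  tall purple-flowered: (362 − 372.5)² / 372.5 = 0.2960
  tall white-flowered: (366 − 372.5)² / 372.5 = 0.1134
  dwarf purple-flowered: (385 − 372.5)² / 372.5 = 0.4195
  dwarf white-flowered: (377 − 372.5)² / 372.5 = 0.0544
χ² = 0.2960 + 0.1134 + 0.4195 + 0.0544 = 0.8833 ≈ 0.883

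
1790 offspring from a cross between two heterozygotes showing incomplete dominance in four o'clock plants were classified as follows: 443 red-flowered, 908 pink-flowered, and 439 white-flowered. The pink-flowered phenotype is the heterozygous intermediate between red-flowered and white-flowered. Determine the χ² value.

0.396

With incomplete dominance, a heterozygote × heterozygote cross gives a 1:2:1 phenotypic ratio.
Under the 1:2:1 hypothesis (Σ ratio = 4, N = 1790):
  red-flowered: 1790 × 1/4 = 447.5
  pink-flowered: 1790 × 2/4 = 895
  white-flowered: 1790 × 1/4 = 447.5
χ² = Σ (O − E)² / E
  red-flowered: (443 − 447.5)² / 447.5 = 0.0453
  pink-flowered: (908 − 895)² / 895 = 0.1888
  white-flowered: (439 − 447.5)² / 447.5 = 0.1615
χ² = 0.0453 + 0.1888 + 0.1615 = 0.3956 ≈ 0.396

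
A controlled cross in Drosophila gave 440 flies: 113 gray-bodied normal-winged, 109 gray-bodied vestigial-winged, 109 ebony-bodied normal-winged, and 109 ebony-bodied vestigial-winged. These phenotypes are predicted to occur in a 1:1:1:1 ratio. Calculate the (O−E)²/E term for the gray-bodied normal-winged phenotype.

0.082

The 1:1:1:1 ratio has 4 parts, so with N = 440 the expected counts are:
  gray-bodied normal-winged: 440 × 1/4 = 110
  gray-bodied vestigial-winged: 440 × 1/4 = 110
  ebony-bodied normal-winged: 440 × 1/4 = 110
  ebony-bodied vestigial-winged: 440 × 1/4 = 110
Contribution of gray-bodied normal-winged: (113 − 110)² / 110 = 0.0818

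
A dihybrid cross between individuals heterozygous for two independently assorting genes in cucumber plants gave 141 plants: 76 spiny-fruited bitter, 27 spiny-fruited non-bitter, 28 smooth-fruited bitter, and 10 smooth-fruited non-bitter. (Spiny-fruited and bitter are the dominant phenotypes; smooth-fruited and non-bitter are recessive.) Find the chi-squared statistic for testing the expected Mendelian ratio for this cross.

0.403

A dihybrid F₂ with independent assortment and complete dominance at both loci gives a 9:3:3:1 phenotypic ratio.
Total ratio parts = 16. Expected numbers out of 141:
  spiny-fruited bitter: 141 × 9/16 = 79.3125
  spiny-fruited non-bitter: 141 × 3/16 = 26.4375
  smooth-fruited bitter: 141 × 3/16 = 26.4375
  smooth-fruited non-bitter: 141 × 1/16 = 8.8125
χ² = Σ (O − E)² / E
  spiny-fruited bitter: (76 − 79.3125)² / 79.3125 = 0.1383
  spiny-fruited non-bitter: (27 − 26.4375)² / 26.4375 = 0.0120
  smooth-fruited bitter: (28 − 26.4375)² / 26.4375 = 0.0923
  smooth-fruited non-bitter: (10 − 8.8125)² / 8.8125 = 0.1600
χ² = 0.1383 + 0.0120 + 0.0923 + 0.1600 = 0.4026 ≈ 0.403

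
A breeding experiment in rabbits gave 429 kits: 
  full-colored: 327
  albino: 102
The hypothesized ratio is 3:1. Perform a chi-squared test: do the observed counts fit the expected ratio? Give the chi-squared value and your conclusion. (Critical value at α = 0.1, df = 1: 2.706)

The 3:1 ratio has 4 parts, so with N = 429 the expected counts are:
  full-colored: 429 × 3/4 = 321.75
  albino: 429 × 1/4 = 107.25
χ² = Σ (O − E)² / E
  full-colored: (327 − 321.75)² / 321.75 = 0.0857
  albino: (102 − 107.25)² / 107.25 = 0.2570
χ² = 0.0857 + 0.2570 = 0.3427 ≈ 0.343
Degrees of freedom = 2 − 1 = 1; critical value at α = 0.1 is 2.706.
Since 0.343 < 2.706, we fail to reject the null hypothesis — the data are consistent with the 3:1 ratio.

0.343; consistent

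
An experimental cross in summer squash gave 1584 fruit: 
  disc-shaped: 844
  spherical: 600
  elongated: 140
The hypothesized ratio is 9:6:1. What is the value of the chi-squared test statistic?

The 9:6:1 ratio has 16 parts, so with N = 1584 the expected counts are:
  disc-shaped: 1584 × 9/16 = 891
  spherical: 1584 × 6/16 = 594
  elongated: 1584 × 1/16 = 99
χ² = Σ (O − E)² / E
  disc-shaped: (844 − 891)² / 891 = 2.4792
  spherical: (600 − 594)² / 594 = 0.0606
  elongated: (140 − 99)² / 99 = 16.9798
χ² = 2.4792 + 0.0606 + 16.9798 = 19.5196 ≈ 19.520

19.520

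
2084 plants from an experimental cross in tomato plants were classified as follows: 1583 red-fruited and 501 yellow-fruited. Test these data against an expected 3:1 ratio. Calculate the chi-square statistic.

1.024

Under the 3:1 hypothesis (Σ ratio = 4, N = 2084):
  red-fruited: 2084 × 3/4 = 1563
  yellow-fruited: 2084 × 1/4 = 521
χ² = Σ (O − E)² / E
  red-fruited: (1583 − 1563)² / 1563 = 0.2559
  yellow-fruited: (501 − 521)² / 521 = 0.7678
χ² = 0.2559 + 0.7678 = 1.0237 ≈ 1.024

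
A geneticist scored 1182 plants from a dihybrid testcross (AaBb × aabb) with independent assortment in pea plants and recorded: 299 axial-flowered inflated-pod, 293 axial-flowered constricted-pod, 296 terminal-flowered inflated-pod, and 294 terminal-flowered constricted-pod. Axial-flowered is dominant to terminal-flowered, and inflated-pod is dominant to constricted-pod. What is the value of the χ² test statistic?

A dihybrid testcross with independent assortment gives a 1:1:1:1 ratio.
Total ratio parts = 4. Expected numbers out of 1182:
  axial-flowered inflated-pod: 1182 × 1/4 = 295.5
  axial-flowered constricted-pod: 1182 × 1/4 = 295.5
  terminal-flowered inflated-pod: 1182 × 1/4 = 295.5
  terminal-flowered constricted-pod: 1182 × 1/4 = 295.5
χ² = Σ (O − E)² / E
  axial-flowered inflated-pod: (299 − 295.5)² / 295.5 = 0.0415
  axial-flowered constricted-pod: (293 − 295.5)² / 295.5 = 0.0212
  terminal-flowered inflated-pod: (296 − 295.5)² / 295.5 = 0.0008
  terminal-flowered constricted-pod: (294 − 295.5)² / 295.5 = 0.0076
χ² = 0.0415 + 0.0212 + 0.0008 + 0.0076 = 0.0711 ≈ 0.071

0.071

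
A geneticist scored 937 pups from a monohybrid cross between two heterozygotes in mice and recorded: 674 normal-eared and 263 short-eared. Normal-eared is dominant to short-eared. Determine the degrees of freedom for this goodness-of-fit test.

For a monohybrid cross between heterozygotes with complete dominance, the expected phenotypic ratio is 3:1.
A goodness-of-fit test with 2 phenotype classes has df = 2 − 1 = 1.

1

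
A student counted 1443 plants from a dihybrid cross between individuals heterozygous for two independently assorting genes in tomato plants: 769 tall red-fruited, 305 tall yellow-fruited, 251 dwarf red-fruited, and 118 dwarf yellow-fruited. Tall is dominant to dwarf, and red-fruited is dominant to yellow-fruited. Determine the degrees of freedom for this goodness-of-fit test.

3

A dihybrid F₂ with independent assortment and complete dominance at both loci gives a 9:3:3:1 phenotypic ratio.
A goodness-of-fit test with 4 phenotype classes has df = 4 − 1 = 3.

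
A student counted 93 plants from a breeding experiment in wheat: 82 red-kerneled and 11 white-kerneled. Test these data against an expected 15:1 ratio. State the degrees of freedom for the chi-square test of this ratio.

A goodness-of-fit test with 2 phenotype classes has df = 2 − 1 = 1.

1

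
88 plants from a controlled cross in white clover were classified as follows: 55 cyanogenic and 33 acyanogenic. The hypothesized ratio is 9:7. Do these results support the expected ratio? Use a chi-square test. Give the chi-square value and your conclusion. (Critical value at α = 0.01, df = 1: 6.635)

1.397; consistent

The 9:7 ratio has 16 parts, so with N = 88 the expected counts are:
  cyanogenic: 88 × 9/16 = 49.5
  acyanogenic: 88 × 7/16 = 38.5
χ² = Σ (O − E)² / E
  cyanogenic: (55 − 49.5)² / 49.5 = 0.6111
  acyanogenic: (33 − 38.5)² / 38.5 = 0.7857
χ² = 0.6111 + 0.7857 = 1.3968 ≈ 1.397
Degrees of freedom = 2 − 1 = 1; critical value at α = 0.01 is 6.635.
Since 1.397 < 6.635, we fail to reject the null hypothesis — the data are consistent with the 9:7 ratio.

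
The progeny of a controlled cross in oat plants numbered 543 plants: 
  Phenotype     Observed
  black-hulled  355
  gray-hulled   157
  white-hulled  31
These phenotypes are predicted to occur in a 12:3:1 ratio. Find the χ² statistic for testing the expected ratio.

Under the 12:3:1 hypothesis (Σ ratio = 16, N = 543):
  black-hulled: 543 × 12/16 = 407.25
  gray-hulled: 543 × 3/16 = 101.8125
  white-hulled: 543 × 1/16 = 33.9375
χ² = Σ (O − E)² / E
  black-hulled: (355 − 407.25)² / 407.25 = 6.7037
  gray-hulled: (157 − 101.8125)² / 101.8125 = 29.9144
  white-hulled: (31 − 33.9375)² / 33.9375 = 0.2543
χ² = 6.7037 + 29.9144 + 0.2543 = 36.8724 ≈ 36.872

36.872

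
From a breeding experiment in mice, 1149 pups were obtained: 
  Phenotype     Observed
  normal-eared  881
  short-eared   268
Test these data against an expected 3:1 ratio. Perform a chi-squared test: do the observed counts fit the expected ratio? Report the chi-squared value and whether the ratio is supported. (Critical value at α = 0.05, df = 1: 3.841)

1.720; consistent

The 3:1 ratio has 4 parts, so with N = 1149 the expected counts are:
  normal-eared: 1149 × 3/4 = 861.75
  short-eared: 1149 × 1/4 = 287.25
χ² = Σ (O − E)² / E
  normal-eared: (881 − 861.75)² / 861.75 = 0.4300
  short-eared: (268 − 287.25)² / 287.25 = 1.2900
χ² = 0.4300 + 1.2900 = 1.720
Degrees of freedom = 2 − 1 = 1; critical value at α = 0.05 is 3.841.
Since 1.720 < 3.841, we fail to reject the null hypothesis — the data are consistent with the 3:1 ratio.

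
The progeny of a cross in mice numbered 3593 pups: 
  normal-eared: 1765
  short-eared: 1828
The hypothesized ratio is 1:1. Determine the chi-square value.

1.105

Under the 1:1 hypothesis (Σ ratio = 2, N = 3593):
  normal-eared: 3593 × 1/2 = 1796.5
  short-eared: 3593 × 1/2 = 1796.5
χ² = Σ (O − E)² / E
  normal-eared: (1765 − 1796.5)² / 1796.5 = 0.5523
  short-eared: (1828 − 1796.5)² / 1796.5 = 0.5523
χ² = 0.5523 + 0.5523 = 1.1046 ≈ 1.105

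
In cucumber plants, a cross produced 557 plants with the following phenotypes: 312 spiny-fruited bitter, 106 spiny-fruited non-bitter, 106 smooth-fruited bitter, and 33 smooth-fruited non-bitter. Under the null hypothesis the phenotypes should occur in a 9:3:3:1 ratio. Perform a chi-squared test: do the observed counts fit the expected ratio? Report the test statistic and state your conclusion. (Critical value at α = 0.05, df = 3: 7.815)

0.147; consistent

Expected counts for N = 557 under a 9:3:3:1 ratio (total parts = 16):
  spiny-fruited bitter: 557 × 9/16 = 313.3125
  spiny-fruited non-bitter: 557 × 3/16 = 104.4375
  smooth-fruited bitter: 557 × 3/16 = 104.4375
  smooth-fruited non-bitter: 557 × 1/16 = 34.8125
χ² = Σ (O − E)² / E
  spiny-fruited bitter: (312 − 313.3125)² / 313.3125 = 0.0055
  spiny-fruited non-bitter: (106 − 104.4375)² / 104.4375 = 0.0234
  smooth-fruited bitter: (106 − 104.4375)² / 104.4375 = 0.0234
  smooth-fruited non-bitter: (33 − 34.8125)² / 34.8125 = 0.0944
χ² = 0.0055 + 0.0234 + 0.0234 + 0.0944 = 0.1467 ≈ 0.147
Degrees of freedom = 4 − 1 = 3; critical value at α = 0.05 is 7.815.
Since 0.147 < 7.815, we fail to reject the null hypothesis — the data are consistent with the 9:3:3:1 ratio.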